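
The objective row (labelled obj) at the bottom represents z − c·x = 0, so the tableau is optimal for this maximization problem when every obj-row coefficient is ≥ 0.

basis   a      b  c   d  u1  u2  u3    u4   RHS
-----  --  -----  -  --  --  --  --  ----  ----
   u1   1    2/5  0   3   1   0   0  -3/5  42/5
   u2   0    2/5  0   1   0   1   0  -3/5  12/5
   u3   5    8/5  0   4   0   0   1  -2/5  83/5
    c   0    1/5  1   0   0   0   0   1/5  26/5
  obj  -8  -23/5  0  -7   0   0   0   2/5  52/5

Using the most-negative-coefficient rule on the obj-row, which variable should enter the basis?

a

Negative obj-row entries: a: -8, b: -23/5, d: -7.
The most negative is -8 in column a, so a enters.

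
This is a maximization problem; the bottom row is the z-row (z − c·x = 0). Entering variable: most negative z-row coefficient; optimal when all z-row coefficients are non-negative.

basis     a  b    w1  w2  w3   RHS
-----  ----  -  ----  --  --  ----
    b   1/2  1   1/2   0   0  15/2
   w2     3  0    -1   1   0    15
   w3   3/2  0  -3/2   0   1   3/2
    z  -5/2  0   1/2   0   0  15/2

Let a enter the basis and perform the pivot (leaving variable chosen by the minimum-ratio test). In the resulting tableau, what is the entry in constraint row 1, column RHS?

Ratio test on column a — row 1: (15/2)/(1/2) = 15; row 2: 15/3 = 5; row 3: (3/2)/(3/2) = 1. Minimum is 1 at row 3 (w3 leaves); pivot element 3/2.
Divide row 3 by 3/2; eliminate column a from the other rows.
Row 1 update in column RHS: 15/2 − (1/2)·1 = 7.

7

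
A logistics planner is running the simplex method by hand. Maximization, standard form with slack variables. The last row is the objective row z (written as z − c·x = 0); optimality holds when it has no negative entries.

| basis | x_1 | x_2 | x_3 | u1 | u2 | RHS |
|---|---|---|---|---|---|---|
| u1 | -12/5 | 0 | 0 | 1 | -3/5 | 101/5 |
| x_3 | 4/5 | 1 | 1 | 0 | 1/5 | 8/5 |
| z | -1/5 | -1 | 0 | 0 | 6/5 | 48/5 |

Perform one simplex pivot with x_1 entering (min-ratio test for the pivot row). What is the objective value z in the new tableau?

10

Ratio test on column x_1 — row 1: entry -12/5 ≤ 0; row 2: (8/5)/(4/5) = 2. Minimum is 2 at row 2 (x_3 leaves); pivot element 4/5.
Pivot on row 2; the z-row RHS becomes 48/5 − (-1/5)·2 = 10.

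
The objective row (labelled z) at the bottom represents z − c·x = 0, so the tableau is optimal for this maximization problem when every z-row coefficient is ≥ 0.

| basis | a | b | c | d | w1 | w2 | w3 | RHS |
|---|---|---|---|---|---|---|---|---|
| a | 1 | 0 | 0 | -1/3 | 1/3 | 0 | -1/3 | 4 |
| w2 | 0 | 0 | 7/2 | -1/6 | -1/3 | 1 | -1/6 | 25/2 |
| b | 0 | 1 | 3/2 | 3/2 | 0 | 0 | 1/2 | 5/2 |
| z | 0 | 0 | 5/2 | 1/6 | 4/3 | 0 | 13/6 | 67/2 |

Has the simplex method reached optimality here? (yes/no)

yes

Every z-row coefficient is ≥ 0, so the tableau is optimal.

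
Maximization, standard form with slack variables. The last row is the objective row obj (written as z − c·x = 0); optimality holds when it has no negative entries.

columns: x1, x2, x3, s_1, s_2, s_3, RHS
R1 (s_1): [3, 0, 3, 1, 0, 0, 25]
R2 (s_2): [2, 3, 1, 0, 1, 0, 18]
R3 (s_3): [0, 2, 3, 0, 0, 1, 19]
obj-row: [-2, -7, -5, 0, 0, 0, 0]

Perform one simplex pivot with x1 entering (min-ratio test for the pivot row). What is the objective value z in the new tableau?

50/3

Ratio test on column x1 — row 1: 25/3 = 25/3; row 2: 18/2 = 9; row 3: entry 0 ≤ 0. Minimum is 25/3 at row 1 (s_1 leaves); pivot element 3.
Pivot on row 1; the obj-row RHS becomes 0 − (-2)·(25/3) = 50/3.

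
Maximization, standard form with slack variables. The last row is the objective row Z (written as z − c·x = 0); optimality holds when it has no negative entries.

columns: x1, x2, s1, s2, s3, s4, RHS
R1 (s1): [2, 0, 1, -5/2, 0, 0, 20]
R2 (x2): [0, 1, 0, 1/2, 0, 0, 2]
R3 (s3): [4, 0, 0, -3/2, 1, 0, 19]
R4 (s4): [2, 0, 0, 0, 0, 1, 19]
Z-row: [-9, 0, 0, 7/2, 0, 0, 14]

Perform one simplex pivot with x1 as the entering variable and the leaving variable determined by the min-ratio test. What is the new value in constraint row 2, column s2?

Ratio test on column x1 — row 1: 20/2 = 10; row 2: entry 0 ≤ 0; row 3: 19/4 = 19/4; row 4: 19/2 = 19/2. Minimum is 19/4 at row 3 (s3 leaves); pivot element 4.
Divide row 3 by 4; eliminate column x1 from the other rows.
Row 2 update in column s2: 1/2 − 0·(-3/8) = 1/2.

1/2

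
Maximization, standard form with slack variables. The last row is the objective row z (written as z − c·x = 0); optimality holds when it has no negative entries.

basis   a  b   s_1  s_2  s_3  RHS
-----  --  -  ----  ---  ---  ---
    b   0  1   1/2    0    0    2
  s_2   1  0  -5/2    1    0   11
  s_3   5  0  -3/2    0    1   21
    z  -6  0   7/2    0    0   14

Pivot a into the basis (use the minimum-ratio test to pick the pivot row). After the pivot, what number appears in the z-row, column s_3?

Ratio test on column a — row 1: entry 0 ≤ 0; row 2: 11/1 = 11; row 3: 21/5 = 21/5. Minimum is 21/5 at row 3 (s_3 leaves); pivot element 5.
Divide row 3 by 5; eliminate column a from the other rows.
z-row update in column s_3: 0 − (-6)·(1/5) = 6/5.

6/5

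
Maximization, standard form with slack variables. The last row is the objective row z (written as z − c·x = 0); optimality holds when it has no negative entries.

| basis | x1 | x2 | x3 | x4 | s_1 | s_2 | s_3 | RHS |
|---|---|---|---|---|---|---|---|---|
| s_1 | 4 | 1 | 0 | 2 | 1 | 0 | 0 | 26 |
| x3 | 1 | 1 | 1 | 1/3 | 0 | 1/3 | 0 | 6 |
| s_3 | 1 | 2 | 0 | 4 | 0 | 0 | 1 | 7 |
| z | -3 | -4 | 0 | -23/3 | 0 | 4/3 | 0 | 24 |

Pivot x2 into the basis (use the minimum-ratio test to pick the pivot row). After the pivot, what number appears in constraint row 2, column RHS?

Ratio test on column x2 — row 1: 26/1 = 26; row 2: 6/1 = 6; row 3: 7/2 = 7/2. Minimum is 7/2 at row 3 (s_3 leaves); pivot element 2.
Divide row 3 by 2; eliminate column x2 from the other rows.
Row 2 update in column RHS: 6 − 1·(7/2) = 5/2.

5/2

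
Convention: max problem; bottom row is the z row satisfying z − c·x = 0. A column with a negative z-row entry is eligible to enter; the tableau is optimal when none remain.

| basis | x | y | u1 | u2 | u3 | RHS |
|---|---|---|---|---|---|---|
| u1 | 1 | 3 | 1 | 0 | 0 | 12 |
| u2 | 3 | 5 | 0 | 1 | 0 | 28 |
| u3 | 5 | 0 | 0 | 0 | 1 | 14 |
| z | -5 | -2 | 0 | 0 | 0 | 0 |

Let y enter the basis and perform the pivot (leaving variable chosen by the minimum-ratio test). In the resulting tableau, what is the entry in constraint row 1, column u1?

1/3

Ratio test on column y — row 1: 12/3 = 4; row 2: 28/5 = 28/5; row 3: entry 0 ≤ 0. Minimum is 4 at row 1 (u1 leaves); pivot element 3.
Divide row 1 by 3; eliminate column y from the other rows.
In the new row 1, the u1 entry is the old entry divided by the pivot: 1/3 = 1/3.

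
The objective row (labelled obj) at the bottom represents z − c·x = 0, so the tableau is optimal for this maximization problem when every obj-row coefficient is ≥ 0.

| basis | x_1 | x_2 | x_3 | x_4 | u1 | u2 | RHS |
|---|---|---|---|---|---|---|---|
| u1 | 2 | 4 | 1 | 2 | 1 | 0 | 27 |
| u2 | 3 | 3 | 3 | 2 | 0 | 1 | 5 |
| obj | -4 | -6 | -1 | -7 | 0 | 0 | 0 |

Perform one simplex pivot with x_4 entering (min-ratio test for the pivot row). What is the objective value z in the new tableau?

Ratio test on column x_4 — row 1: 27/2 = 27/2; row 2: 5/2 = 5/2. Minimum is 5/2 at row 2 (u2 leaves); pivot element 2.
Pivot on row 2; the obj-row RHS becomes 0 − (-7)·(5/2) = 35/2.

35/2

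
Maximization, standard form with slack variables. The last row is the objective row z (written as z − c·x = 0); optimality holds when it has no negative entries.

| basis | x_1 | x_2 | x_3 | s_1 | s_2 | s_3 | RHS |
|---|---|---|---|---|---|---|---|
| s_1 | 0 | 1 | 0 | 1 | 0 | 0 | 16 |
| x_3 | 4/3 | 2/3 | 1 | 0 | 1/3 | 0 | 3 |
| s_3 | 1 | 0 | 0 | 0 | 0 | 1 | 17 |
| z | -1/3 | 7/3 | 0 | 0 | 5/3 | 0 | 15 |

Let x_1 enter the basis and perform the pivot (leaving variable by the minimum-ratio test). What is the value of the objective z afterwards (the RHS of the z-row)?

Ratio test on column x_1 — row 1: entry 0 ≤ 0; row 2: 3/(4/3) = 9/4; row 3: 17/1 = 17. Minimum is 9/4 at row 2 (x_3 leaves); pivot element 4/3.
Pivot on row 2; the z-row RHS becomes 15 − (-1/3)·(9/4) = 63/4.

63/4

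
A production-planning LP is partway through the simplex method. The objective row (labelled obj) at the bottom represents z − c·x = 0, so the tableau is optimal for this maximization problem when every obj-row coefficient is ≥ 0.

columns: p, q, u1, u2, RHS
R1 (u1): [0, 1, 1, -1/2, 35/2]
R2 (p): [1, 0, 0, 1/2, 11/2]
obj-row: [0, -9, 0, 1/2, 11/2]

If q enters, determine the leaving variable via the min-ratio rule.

u1

Column q entries and ratios — u1: (35/2)/1 = 35/2; p: 0 ≤ 0, skip.
Smallest ratio is 35/2 in the row of u1, so u1 leaves.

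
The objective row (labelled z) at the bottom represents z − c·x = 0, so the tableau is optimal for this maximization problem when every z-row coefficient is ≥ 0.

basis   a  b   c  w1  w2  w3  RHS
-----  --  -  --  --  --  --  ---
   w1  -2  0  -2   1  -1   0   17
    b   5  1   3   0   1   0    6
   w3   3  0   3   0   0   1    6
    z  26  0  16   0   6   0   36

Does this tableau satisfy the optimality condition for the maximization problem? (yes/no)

Every z-row coefficient is ≥ 0, so the tableau is optimal.

yes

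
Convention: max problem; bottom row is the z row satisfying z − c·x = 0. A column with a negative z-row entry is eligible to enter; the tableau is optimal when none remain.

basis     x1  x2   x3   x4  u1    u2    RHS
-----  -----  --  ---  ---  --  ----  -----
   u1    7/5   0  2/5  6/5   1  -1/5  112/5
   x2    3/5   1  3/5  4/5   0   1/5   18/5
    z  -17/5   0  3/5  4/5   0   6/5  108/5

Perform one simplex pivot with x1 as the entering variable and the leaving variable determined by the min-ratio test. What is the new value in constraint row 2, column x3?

1

Ratio test on column x1 — row 1: (112/5)/(7/5) = 16; row 2: (18/5)/(3/5) = 6. Minimum is 6 at row 2 (x2 leaves); pivot element 3/5.
Divide row 2 by 3/5; eliminate column x1 from the other rows.
In the new row 2, the x3 entry is the old entry divided by the pivot: (3/5)/(3/5) = 1.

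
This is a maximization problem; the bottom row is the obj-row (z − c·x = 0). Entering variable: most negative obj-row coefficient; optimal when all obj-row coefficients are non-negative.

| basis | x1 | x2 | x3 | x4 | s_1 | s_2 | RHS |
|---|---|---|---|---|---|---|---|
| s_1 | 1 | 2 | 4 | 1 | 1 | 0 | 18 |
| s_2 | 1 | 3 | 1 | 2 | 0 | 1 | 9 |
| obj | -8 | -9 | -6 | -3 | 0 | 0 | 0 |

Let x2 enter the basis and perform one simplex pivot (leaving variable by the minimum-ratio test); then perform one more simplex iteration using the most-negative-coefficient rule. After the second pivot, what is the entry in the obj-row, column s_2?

Ratio test on column x2 — row 1: 18/2 = 9; row 2: 9/3 = 3. Minimum is 3 at row 2 (s_2 leaves); pivot element 3.
Divide row 2 by 3; eliminate column x2 from the other rows.
Second iteration: most negative obj-row entry is -5 in column x1, so x1 enters.
Ratio test on column x1 — row 1: 12/(1/3) = 36; row 2: 3/(1/3) = 9. Minimum is 9 at row 2 (x2 leaves); pivot element 1/3.
Divide row 2 by 1/3; eliminate column x1 from the other rows.
After both pivots, the entry at the obj-row, column s_2 is 8.

8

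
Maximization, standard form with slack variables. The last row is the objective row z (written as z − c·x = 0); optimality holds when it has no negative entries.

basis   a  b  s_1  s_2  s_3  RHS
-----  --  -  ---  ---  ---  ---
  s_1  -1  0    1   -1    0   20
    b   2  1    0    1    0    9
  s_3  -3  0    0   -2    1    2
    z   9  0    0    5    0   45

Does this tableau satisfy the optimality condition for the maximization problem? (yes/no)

Every z-row coefficient is ≥ 0, so the tableau is optimal.

yes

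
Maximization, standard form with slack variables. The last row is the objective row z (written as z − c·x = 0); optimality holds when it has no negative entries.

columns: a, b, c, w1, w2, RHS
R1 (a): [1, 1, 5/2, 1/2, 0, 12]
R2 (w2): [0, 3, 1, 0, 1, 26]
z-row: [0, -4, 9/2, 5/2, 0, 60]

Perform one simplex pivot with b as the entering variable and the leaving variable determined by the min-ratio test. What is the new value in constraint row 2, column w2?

1/3

Ratio test on column b — row 1: 12/1 = 12; row 2: 26/3 = 26/3. Minimum is 26/3 at row 2 (w2 leaves); pivot element 3.
Divide row 2 by 3; eliminate column b from the other rows.
In the new row 2, the w2 entry is the old entry divided by the pivot: 1/3 = 1/3.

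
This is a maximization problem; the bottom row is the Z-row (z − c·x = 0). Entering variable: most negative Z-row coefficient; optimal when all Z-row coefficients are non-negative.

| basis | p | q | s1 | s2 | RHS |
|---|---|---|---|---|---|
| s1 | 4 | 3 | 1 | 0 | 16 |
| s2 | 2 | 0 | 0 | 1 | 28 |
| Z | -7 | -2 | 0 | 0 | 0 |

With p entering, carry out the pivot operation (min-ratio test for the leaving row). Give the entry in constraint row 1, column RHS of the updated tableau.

Ratio test on column p — row 1: 16/4 = 4; row 2: 28/2 = 14. Minimum is 4 at row 1 (s1 leaves); pivot element 4.
Divide row 1 by 4; eliminate column p from the other rows.
In the new row 1, the RHS entry is the old entry divided by the pivot: 16/4 = 4.

4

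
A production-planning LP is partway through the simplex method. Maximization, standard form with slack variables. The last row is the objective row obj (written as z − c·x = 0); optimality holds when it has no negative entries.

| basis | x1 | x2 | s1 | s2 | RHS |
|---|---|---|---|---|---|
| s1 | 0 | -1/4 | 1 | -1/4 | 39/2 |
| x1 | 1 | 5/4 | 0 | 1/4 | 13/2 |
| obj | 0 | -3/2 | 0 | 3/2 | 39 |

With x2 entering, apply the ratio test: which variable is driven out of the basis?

Column x2 entries and ratios — s1: -1/4 ≤ 0, skip; x1: (13/2)/(5/4) = 26/5.
Smallest ratio is 26/5 in the row of x1, so x1 leaves.

x1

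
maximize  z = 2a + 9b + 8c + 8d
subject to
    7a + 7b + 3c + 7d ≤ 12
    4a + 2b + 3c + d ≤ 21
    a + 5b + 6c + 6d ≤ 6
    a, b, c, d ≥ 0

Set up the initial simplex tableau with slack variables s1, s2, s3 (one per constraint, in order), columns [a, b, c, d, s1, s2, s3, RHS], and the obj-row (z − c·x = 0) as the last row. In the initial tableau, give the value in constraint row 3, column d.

Constraint 3 has coefficient 6 on d.

6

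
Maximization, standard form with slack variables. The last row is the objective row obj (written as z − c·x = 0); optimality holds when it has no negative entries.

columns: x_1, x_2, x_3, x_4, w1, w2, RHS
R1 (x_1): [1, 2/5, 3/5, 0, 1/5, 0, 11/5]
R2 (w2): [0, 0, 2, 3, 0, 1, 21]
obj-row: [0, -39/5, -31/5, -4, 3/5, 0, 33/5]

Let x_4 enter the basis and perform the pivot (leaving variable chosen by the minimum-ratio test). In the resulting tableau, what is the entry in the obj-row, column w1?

Ratio test on column x_4 — row 1: entry 0 ≤ 0; row 2: 21/3 = 7. Minimum is 7 at row 2 (w2 leaves); pivot element 3.
Divide row 2 by 3; eliminate column x_4 from the other rows.
obj-row update in column w1: 3/5 − (-4)·0 = 3/5.

3/5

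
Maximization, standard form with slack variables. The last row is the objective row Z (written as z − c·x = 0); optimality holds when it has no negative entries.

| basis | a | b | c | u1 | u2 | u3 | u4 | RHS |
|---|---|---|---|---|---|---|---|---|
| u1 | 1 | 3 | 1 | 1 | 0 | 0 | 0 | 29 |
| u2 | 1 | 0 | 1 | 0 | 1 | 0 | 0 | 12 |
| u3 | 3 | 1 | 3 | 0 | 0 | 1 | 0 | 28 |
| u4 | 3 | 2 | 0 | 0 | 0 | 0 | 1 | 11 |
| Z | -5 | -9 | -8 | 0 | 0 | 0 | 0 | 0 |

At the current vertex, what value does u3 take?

u3 is basic (row 3); its value is the RHS of that row, 28.

28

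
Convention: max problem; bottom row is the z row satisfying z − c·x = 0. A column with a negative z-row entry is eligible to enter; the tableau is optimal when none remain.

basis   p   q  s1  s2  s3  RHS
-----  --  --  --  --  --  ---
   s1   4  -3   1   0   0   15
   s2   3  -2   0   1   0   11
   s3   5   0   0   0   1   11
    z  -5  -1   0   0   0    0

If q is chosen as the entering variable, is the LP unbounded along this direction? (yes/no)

yes

Every constraint-row entry in column q is ≤ 0, so increasing q is unbounded.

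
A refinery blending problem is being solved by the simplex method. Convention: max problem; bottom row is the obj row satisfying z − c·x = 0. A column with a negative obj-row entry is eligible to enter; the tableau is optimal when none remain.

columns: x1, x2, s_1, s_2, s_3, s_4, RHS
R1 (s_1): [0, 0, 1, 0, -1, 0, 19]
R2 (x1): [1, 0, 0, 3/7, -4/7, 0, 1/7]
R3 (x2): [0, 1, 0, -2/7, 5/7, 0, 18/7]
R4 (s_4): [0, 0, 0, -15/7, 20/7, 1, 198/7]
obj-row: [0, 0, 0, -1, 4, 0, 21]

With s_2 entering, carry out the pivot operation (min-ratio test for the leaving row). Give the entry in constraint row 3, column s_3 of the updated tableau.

1/3

Ratio test on column s_2 — row 1: entry 0 ≤ 0; row 2: (1/7)/(3/7) = 1/3; row 3: entry -2/7 ≤ 0; row 4: entry -15/7 ≤ 0. Minimum is 1/3 at row 2 (x1 leaves); pivot element 3/7.
Divide row 2 by 3/7; eliminate column s_2 from the other rows.
Row 3 update in column s_3: 5/7 − (-2/7)·(-4/3) = 1/3.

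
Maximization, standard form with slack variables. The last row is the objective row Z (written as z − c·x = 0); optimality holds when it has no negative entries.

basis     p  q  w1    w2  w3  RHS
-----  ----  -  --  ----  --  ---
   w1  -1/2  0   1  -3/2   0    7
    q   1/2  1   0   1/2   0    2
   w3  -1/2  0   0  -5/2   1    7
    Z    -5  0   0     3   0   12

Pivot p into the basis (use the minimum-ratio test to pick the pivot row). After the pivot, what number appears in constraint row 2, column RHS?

4

Ratio test on column p — row 1: entry -1/2 ≤ 0; row 2: 2/(1/2) = 4; row 3: entry -1/2 ≤ 0. Minimum is 4 at row 2 (q leaves); pivot element 1/2.
Divide row 2 by 1/2; eliminate column p from the other rows.
In the new row 2, the RHS entry is the old entry divided by the pivot: 2/(1/2) = 4.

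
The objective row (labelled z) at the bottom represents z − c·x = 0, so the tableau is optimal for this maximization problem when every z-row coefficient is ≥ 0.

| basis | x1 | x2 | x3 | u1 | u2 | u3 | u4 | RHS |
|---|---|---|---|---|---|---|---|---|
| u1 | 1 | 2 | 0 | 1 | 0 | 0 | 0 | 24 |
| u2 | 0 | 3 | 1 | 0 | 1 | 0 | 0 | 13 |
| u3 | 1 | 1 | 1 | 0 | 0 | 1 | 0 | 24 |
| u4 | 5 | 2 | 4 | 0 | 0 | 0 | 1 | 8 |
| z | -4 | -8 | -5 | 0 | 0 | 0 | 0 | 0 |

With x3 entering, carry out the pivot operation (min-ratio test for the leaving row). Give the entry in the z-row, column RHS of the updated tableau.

Ratio test on column x3 — row 1: entry 0 ≤ 0; row 2: 13/1 = 13; row 3: 24/1 = 24; row 4: 8/4 = 2. Minimum is 2 at row 4 (u4 leaves); pivot element 4.
Divide row 4 by 4; eliminate column x3 from the other rows.
z-row update in column RHS: 0 − (-5)·2 = 10.

10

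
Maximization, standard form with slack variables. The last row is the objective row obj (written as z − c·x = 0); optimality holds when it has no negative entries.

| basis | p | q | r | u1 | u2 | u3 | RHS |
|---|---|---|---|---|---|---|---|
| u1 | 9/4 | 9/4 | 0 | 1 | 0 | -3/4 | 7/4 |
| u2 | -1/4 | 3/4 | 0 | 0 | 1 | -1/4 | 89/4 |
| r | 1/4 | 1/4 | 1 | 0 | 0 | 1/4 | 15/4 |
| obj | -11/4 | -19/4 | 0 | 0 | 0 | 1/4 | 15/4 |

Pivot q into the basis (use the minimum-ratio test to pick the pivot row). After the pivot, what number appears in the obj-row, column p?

2

Ratio test on column q — row 1: (7/4)/(9/4) = 7/9; row 2: (89/4)/(3/4) = 89/3; row 3: (15/4)/(1/4) = 15. Minimum is 7/9 at row 1 (u1 leaves); pivot element 9/4.
Divide row 1 by 9/4; eliminate column q from the other rows.
obj-row update in column p: -11/4 − (-19/4)·1 = 2.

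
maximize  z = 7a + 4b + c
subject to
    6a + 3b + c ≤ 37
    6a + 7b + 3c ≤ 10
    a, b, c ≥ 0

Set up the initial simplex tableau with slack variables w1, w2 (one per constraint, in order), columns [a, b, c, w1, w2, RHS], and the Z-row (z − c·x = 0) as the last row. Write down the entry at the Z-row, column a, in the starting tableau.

The Z-row carries the negated objective coefficients: the a entry is -7.

-7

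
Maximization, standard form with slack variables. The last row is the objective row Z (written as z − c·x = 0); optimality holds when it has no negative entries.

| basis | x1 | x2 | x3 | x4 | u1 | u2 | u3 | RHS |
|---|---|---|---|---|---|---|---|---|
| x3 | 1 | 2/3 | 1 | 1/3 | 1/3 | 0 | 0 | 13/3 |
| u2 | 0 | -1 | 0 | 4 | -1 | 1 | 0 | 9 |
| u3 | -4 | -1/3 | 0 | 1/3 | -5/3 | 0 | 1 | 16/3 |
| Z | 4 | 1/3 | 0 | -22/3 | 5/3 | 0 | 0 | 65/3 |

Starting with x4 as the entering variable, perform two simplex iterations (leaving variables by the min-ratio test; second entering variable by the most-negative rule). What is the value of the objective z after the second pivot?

136/3

Ratio test on column x4 — row 1: (13/3)/(1/3) = 13; row 2: 9/4 = 9/4; row 3: (16/3)/(1/3) = 16. Minimum is 9/4 at row 2 (u2 leaves); pivot element 4.
Pivot on row 2; the Z-row RHS becomes 65/3 − (-22/3)·(9/4) = 229/6.
Next entering variable (most negative Z-row entry -3/2): x2.
Ratio test on column x2 — row 1: (43/12)/(3/4) = 43/9; row 2: entry -1/4 ≤ 0; row 3: entry -1/4 ≤ 0. Minimum is 43/9 at row 1 (x3 leaves); pivot element 3/4.
After the second pivot the Z-row RHS is 229/6 − (-3/2)·(43/9) = 136/3.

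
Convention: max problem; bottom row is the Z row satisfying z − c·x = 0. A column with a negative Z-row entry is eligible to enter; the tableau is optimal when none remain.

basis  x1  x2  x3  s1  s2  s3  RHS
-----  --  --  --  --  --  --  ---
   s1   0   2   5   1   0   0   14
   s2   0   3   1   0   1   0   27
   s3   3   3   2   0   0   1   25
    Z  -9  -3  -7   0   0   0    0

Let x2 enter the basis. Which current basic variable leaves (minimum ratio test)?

s1

Column x2 entries and ratios — s1: 14/2 = 7; s2: 27/3 = 9; s3: 25/3 = 25/3.
Smallest ratio is 7 in the row of s1, so s1 leaves.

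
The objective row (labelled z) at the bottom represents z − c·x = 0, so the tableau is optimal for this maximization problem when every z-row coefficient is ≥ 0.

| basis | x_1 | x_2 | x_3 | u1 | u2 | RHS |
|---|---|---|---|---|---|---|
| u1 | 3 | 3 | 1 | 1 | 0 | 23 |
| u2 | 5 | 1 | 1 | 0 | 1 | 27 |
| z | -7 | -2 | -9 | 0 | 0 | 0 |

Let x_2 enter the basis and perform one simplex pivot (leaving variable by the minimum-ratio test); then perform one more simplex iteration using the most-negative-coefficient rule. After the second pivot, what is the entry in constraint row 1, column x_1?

3

Ratio test on column x_2 — row 1: 23/3 = 23/3; row 2: 27/1 = 27. Minimum is 23/3 at row 1 (u1 leaves); pivot element 3.
Divide row 1 by 3; eliminate column x_2 from the other rows.
Second iteration: most negative z-row entry is -25/3 in column x_3, so x_3 enters.
Ratio test on column x_3 — row 1: (23/3)/(1/3) = 23; row 2: (58/3)/(2/3) = 29. Minimum is 23 at row 1 (x_2 leaves); pivot element 1/3.
Divide row 1 by 1/3; eliminate column x_3 from the other rows.
After both pivots, the entry at constraint row 1, column x_1 is 3.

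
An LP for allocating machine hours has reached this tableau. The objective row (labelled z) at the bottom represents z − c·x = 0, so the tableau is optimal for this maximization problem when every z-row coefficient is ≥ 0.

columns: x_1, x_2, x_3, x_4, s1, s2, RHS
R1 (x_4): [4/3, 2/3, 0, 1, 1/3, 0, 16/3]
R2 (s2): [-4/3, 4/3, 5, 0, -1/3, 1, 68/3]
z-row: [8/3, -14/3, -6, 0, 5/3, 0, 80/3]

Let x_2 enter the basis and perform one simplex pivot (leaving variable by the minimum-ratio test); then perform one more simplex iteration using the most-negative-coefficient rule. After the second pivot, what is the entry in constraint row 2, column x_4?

-2/5

Ratio test on column x_2 — row 1: (16/3)/(2/3) = 8; row 2: (68/3)/(4/3) = 17. Minimum is 8 at row 1 (x_4 leaves); pivot element 2/3.
Divide row 1 by 2/3; eliminate column x_2 from the other rows.
Second iteration: most negative z-row entry is -6 in column x_3, so x_3 enters.
Ratio test on column x_3 — row 1: entry 0 ≤ 0; row 2: 12/5 = 12/5. Minimum is 12/5 at row 2 (s2 leaves); pivot element 5.
Divide row 2 by 5; eliminate column x_3 from the other rows.
After both pivots, the entry at constraint row 2, column x_4 is -2/5.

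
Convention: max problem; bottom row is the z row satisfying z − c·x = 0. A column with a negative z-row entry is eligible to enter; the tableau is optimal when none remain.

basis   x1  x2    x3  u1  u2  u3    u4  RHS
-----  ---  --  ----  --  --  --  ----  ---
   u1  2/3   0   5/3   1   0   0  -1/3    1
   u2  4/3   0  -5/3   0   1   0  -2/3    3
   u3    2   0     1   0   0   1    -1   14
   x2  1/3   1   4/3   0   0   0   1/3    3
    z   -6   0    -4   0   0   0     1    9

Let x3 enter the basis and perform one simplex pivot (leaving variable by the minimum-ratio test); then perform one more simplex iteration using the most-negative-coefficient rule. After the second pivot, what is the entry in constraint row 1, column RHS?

3/2

Ratio test on column x3 — row 1: 1/(5/3) = 3/5; row 2: entry -5/3 ≤ 0; row 3: 14/1 = 14; row 4: 3/(4/3) = 9/4. Minimum is 3/5 at row 1 (u1 leaves); pivot element 5/3.
Divide row 1 by 5/3; eliminate column x3 from the other rows.
Second iteration: most negative z-row entry is -22/5 in column x1, so x1 enters.
Ratio test on column x1 — row 1: (3/5)/(2/5) = 3/2; row 2: 4/2 = 2; row 3: (67/5)/(8/5) = 67/8; row 4: entry -1/5 ≤ 0. Minimum is 3/2 at row 1 (x3 leaves); pivot element 2/5.
Divide row 1 by 2/5; eliminate column x1 from the other rows.
After both pivots, the entry at constraint row 1, column RHS is 3/2.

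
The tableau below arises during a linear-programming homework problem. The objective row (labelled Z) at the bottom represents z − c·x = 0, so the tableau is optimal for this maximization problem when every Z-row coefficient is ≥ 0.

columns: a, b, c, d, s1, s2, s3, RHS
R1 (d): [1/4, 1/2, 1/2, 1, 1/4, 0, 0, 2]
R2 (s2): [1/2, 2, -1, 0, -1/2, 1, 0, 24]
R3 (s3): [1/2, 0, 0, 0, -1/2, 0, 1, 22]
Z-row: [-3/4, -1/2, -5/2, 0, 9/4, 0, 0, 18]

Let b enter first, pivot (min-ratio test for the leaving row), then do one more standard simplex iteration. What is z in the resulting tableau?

Ratio test on column b — row 1: 2/(1/2) = 4; row 2: 24/2 = 12; row 3: entry 0 ≤ 0. Minimum is 4 at row 1 (d leaves); pivot element 1/2.
Pivot on row 1; the Z-row RHS becomes 18 − (-1/2)·4 = 20.
Next entering variable (most negative Z-row entry -2): c.
Ratio test on column c — row 1: 4/1 = 4; row 2: entry -3 ≤ 0; row 3: entry 0 ≤ 0. Minimum is 4 at row 1 (b leaves); pivot element 1.
After the second pivot the Z-row RHS is 20 − (-2)·4 = 28.

28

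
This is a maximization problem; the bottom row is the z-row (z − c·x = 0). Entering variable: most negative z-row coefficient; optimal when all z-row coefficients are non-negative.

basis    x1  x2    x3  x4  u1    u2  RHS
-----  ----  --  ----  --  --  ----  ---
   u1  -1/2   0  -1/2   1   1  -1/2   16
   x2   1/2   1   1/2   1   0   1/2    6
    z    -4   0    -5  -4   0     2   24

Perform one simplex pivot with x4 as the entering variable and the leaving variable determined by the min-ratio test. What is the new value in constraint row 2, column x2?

1

Ratio test on column x4 — row 1: 16/1 = 16; row 2: 6/1 = 6. Minimum is 6 at row 2 (x2 leaves); pivot element 1.
Divide row 2 by 1; eliminate column x4 from the other rows.
In the new row 2, the x2 entry is the old entry divided by the pivot: 1/1 = 1.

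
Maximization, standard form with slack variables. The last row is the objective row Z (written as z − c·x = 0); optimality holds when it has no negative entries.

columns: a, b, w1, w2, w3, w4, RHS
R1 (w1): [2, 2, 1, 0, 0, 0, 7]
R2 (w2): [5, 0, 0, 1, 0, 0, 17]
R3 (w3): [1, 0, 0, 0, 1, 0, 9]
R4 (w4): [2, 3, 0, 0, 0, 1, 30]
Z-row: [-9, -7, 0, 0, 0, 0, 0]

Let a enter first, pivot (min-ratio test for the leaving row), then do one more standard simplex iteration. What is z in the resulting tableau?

313/10

Ratio test on column a — row 1: 7/2 = 7/2; row 2: 17/5 = 17/5; row 3: 9/1 = 9; row 4: 30/2 = 15. Minimum is 17/5 at row 2 (w2 leaves); pivot element 5.
Pivot on row 2; the Z-row RHS becomes 0 − (-9)·(17/5) = 153/5.
Next entering variable (most negative Z-row entry -7): b.
Ratio test on column b — row 1: (1/5)/2 = 1/10; row 2: entry 0 ≤ 0; row 3: entry 0 ≤ 0; row 4: (116/5)/3 = 116/15. Minimum is 1/10 at row 1 (w1 leaves); pivot element 2.
After the second pivot the Z-row RHS is 153/5 − (-7)·(1/10) = 313/10.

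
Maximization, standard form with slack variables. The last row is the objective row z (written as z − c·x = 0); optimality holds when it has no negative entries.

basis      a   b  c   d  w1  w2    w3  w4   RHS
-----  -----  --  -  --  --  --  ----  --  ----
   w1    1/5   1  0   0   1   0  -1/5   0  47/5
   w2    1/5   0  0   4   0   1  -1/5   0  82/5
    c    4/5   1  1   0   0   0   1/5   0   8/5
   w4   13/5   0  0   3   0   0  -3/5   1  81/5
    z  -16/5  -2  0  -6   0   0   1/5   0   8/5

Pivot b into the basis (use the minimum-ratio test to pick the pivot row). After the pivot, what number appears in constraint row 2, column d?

Ratio test on column b — row 1: (47/5)/1 = 47/5; row 2: entry 0 ≤ 0; row 3: (8/5)/1 = 8/5; row 4: entry 0 ≤ 0. Minimum is 8/5 at row 3 (c leaves); pivot element 1.
Divide row 3 by 1; eliminate column b from the other rows.
Row 2 update in column d: 4 − 0·0 = 4.

4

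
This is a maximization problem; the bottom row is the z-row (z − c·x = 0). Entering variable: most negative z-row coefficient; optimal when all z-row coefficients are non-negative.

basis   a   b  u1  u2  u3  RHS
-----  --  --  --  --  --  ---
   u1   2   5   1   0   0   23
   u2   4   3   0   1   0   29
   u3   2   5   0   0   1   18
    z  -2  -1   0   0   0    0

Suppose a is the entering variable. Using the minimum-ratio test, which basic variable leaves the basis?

u2

Column a entries and ratios — u1: 23/2 = 23/2; u2: 29/4 = 29/4; u3: 18/2 = 9.
Smallest ratio is 29/4 in the row of u2, so u2 leaves.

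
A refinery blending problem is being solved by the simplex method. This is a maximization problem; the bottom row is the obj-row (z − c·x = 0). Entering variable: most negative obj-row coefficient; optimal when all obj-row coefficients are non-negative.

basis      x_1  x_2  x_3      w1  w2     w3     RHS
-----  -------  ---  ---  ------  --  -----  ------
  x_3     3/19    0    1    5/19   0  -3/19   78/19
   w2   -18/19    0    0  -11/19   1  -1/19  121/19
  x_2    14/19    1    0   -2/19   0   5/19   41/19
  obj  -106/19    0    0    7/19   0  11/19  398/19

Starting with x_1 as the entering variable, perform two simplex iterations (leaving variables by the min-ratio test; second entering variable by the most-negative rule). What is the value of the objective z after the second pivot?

Ratio test on column x_1 — row 1: (78/19)/(3/19) = 26; row 2: entry -18/19 ≤ 0; row 3: (41/19)/(14/19) = 41/14. Minimum is 41/14 at row 3 (x_2 leaves); pivot element 14/19.
Pivot on row 3; the obj-row RHS becomes 398/19 − (-106/19)·(41/14) = 261/7.
Next entering variable (most negative obj-row entry -3/7): w1.
Ratio test on column w1 — row 1: (51/14)/(2/7) = 51/4; row 2: entry -5/7 ≤ 0; row 3: entry -1/7 ≤ 0. Minimum is 51/4 at row 1 (x_3 leaves); pivot element 2/7.
After the second pivot the obj-row RHS is 261/7 − (-3/7)·(51/4) = 171/4.

171/4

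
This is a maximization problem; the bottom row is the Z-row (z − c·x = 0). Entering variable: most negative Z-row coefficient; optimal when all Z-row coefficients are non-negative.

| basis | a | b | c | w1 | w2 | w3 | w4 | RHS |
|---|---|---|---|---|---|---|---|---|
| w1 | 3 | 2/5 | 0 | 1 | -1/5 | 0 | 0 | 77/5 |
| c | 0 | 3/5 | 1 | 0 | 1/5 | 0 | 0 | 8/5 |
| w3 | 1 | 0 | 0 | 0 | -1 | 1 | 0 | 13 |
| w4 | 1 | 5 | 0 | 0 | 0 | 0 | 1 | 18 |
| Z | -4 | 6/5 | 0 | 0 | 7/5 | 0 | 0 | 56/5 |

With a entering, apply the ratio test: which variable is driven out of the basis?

w1

Column a entries and ratios — w1: (77/5)/3 = 77/15; c: 0 ≤ 0, skip; w3: 13/1 = 13; w4: 18/1 = 18.
Smallest ratio is 77/15 in the row of w1, so w1 leaves.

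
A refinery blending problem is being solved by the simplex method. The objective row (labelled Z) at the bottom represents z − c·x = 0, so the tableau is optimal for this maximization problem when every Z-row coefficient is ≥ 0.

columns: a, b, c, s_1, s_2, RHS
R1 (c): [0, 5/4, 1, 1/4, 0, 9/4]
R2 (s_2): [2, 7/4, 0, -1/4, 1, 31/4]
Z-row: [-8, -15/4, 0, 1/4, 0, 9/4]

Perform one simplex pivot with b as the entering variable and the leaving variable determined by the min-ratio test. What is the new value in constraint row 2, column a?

2

Ratio test on column b — row 1: (9/4)/(5/4) = 9/5; row 2: (31/4)/(7/4) = 31/7. Minimum is 9/5 at row 1 (c leaves); pivot element 5/4.
Divide row 1 by 5/4; eliminate column b from the other rows.
Row 2 update in column a: 2 − (7/4)·0 = 2.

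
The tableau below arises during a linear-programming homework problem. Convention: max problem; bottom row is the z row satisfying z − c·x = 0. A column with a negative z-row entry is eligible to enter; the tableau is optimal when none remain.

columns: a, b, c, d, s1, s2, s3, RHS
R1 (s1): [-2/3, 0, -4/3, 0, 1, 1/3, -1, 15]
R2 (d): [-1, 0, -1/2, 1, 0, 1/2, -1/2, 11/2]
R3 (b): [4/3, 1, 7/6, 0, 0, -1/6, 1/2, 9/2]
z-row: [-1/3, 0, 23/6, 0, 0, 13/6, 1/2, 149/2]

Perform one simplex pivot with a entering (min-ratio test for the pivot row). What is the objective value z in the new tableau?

Ratio test on column a — row 1: entry -2/3 ≤ 0; row 2: entry -1 ≤ 0; row 3: (9/2)/(4/3) = 27/8. Minimum is 27/8 at row 3 (b leaves); pivot element 4/3.
Pivot on row 3; the z-row RHS becomes 149/2 − (-1/3)·(27/8) = 605/8.

605/8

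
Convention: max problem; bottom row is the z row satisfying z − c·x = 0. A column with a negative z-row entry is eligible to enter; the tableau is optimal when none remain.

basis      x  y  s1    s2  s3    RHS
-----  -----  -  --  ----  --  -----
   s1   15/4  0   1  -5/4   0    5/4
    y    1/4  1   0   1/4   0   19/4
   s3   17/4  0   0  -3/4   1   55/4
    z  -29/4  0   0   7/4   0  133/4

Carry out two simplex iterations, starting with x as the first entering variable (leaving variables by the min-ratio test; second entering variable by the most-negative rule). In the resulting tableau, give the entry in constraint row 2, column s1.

-1/5

Ratio test on column x — row 1: (5/4)/(15/4) = 1/3; row 2: (19/4)/(1/4) = 19; row 3: (55/4)/(17/4) = 55/17. Minimum is 1/3 at row 1 (s1 leaves); pivot element 15/4.
Divide row 1 by 15/4; eliminate column x from the other rows.
Second iteration: most negative z-row entry is -2/3 in column s2, so s2 enters.
Ratio test on column s2 — row 1: entry -1/3 ≤ 0; row 2: (14/3)/(1/3) = 14; row 3: (37/3)/(2/3) = 37/2. Minimum is 14 at row 2 (y leaves); pivot element 1/3.
Divide row 2 by 1/3; eliminate column s2 from the other rows.
After both pivots, the entry at constraint row 2, column s1 is -1/5.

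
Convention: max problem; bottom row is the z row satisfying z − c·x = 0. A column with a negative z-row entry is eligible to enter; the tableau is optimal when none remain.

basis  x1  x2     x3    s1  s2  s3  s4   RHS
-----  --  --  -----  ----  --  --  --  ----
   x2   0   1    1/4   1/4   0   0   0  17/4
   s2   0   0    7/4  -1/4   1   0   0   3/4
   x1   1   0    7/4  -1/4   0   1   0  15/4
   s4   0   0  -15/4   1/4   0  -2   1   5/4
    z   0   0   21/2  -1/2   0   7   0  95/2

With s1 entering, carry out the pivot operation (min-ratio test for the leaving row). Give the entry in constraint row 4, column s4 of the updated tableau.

4

Ratio test on column s1 — row 1: (17/4)/(1/4) = 17; row 2: entry -1/4 ≤ 0; row 3: entry -1/4 ≤ 0; row 4: (5/4)/(1/4) = 5. Minimum is 5 at row 4 (s4 leaves); pivot element 1/4.
Divide row 4 by 1/4; eliminate column s1 from the other rows.
In the new row 4, the s4 entry is the old entry divided by the pivot: 1/(1/4) = 4.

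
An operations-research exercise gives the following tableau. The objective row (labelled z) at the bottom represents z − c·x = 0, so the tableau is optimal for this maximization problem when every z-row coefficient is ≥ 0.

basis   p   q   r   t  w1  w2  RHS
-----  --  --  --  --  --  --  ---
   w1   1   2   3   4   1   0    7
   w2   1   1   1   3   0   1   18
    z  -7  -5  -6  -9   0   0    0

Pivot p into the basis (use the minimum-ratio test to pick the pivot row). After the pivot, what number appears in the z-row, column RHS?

Ratio test on column p — row 1: 7/1 = 7; row 2: 18/1 = 18. Minimum is 7 at row 1 (w1 leaves); pivot element 1.
Divide row 1 by 1; eliminate column p from the other rows.
z-row update in column RHS: 0 − (-7)·7 = 49.

49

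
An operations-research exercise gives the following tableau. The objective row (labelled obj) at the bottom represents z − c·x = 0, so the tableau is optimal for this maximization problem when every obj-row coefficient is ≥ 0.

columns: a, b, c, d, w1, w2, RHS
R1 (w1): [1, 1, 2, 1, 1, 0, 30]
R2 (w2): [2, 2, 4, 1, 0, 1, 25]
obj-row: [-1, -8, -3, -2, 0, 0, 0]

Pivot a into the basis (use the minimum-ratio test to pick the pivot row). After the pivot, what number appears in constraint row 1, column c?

0

Ratio test on column a — row 1: 30/1 = 30; row 2: 25/2 = 25/2. Minimum is 25/2 at row 2 (w2 leaves); pivot element 2.
Divide row 2 by 2; eliminate column a from the other rows.
Row 1 update in column c: 2 − 1·2 = 0.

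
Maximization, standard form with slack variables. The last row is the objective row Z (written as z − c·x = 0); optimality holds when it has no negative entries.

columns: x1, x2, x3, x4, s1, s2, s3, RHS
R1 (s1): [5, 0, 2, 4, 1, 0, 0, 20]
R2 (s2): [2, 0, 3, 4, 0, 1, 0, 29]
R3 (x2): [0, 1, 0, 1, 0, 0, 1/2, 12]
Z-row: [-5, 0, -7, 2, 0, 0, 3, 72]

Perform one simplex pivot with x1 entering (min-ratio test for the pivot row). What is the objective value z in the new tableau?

Ratio test on column x1 — row 1: 20/5 = 4; row 2: 29/2 = 29/2; row 3: entry 0 ≤ 0. Minimum is 4 at row 1 (s1 leaves); pivot element 5.
Pivot on row 1; the Z-row RHS becomes 72 − (-5)·4 = 92.

92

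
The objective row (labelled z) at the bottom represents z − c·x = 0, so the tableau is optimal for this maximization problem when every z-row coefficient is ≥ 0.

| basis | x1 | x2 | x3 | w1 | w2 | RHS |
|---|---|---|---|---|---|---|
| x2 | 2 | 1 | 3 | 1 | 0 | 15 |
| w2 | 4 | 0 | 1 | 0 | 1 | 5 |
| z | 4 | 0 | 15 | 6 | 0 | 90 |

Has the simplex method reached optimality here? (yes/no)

yes

Every z-row coefficient is ≥ 0, so the tableau is optimal.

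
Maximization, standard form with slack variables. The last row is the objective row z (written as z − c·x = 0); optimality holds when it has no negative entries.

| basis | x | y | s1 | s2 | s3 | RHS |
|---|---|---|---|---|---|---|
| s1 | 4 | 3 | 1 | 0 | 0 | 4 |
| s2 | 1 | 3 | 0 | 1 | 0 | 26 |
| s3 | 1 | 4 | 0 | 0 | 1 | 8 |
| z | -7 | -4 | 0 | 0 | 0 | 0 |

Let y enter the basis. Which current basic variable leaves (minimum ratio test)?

s1

Column y entries and ratios — s1: 4/3 = 4/3; s2: 26/3 = 26/3; s3: 8/4 = 2.
Smallest ratio is 4/3 in the row of s1, so s1 leaves.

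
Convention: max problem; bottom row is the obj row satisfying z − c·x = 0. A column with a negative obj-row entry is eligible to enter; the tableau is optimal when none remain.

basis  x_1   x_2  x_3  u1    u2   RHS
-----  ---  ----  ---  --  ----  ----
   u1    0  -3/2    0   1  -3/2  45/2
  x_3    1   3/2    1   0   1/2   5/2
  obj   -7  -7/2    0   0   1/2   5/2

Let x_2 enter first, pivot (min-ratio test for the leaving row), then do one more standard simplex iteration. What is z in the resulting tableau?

Ratio test on column x_2 — row 1: entry -3/2 ≤ 0; row 2: (5/2)/(3/2) = 5/3. Minimum is 5/3 at row 2 (x_3 leaves); pivot element 3/2.
Pivot on row 2; the obj-row RHS becomes 5/2 − (-7/2)·(5/3) = 25/3.
Next entering variable (most negative obj-row entry -14/3): x_1.
Ratio test on column x_1 — row 1: 25/1 = 25; row 2: (5/3)/(2/3) = 5/2. Minimum is 5/2 at row 2 (x_2 leaves); pivot element 2/3.
After the second pivot the obj-row RHS is 25/3 − (-14/3)·(5/2) = 20.

20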